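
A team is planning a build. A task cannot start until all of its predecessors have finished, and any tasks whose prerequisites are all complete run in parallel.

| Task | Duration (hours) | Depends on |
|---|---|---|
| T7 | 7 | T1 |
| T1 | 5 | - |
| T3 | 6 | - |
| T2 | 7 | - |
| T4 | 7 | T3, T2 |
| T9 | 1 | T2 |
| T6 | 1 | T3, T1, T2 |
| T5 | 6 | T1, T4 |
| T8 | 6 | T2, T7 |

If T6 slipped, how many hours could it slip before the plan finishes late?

T2→T4→T5 = 7+7+6 = 20 sets the makespan at 20 hours.
Longest path through T6: 8 hours (earliest finish 8, latest finish 20).
So T6 can slip 20 − 8 = 12 hours.

12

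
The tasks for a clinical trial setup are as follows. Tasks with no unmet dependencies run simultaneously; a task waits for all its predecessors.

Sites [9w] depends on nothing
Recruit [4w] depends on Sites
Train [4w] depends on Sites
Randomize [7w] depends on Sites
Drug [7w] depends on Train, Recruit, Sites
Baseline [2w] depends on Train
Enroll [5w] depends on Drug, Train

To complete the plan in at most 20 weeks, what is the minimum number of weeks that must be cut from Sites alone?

5

Current finish: 25 weeks; target: 20.
Sites is on every critical path, so each week cut from Sites cuts the finish by one (this holds down to a finish of 17).
Need 25 − 20 = 5 weeks off Sites → Sites becomes 4 weeks, finish becomes 20.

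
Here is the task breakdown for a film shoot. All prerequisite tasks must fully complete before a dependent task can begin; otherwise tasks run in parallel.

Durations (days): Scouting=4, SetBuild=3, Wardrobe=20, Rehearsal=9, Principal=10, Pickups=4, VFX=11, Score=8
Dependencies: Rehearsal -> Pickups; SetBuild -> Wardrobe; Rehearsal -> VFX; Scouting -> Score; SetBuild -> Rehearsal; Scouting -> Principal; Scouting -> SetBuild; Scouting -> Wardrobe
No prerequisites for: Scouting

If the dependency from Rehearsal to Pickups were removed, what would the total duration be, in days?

27

Before: longest chain Scouting→SetBuild→Wardrobe = 4+3+20 = 27, finish 27.
Without Rehearsal→Pickups, Pickups's earliest start moves from 16 to 0.
New critical path: Scouting→SetBuild→Wardrobe = 4+3+20 = 27 ⇒ 27 days.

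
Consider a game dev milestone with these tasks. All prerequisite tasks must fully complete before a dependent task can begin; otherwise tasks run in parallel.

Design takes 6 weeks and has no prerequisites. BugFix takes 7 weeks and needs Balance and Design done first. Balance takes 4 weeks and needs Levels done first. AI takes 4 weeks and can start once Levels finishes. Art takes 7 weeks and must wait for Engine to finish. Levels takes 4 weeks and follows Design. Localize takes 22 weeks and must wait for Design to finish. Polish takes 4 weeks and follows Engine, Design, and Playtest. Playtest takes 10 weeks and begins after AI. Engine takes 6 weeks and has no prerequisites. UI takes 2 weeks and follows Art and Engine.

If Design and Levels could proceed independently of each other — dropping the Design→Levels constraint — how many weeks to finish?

With the dependency in place, Design→Levels→AI→Playtest→Polish = 6+4+4+10+4 = 28 sets the finish at 28 weeks.
Without Design→Levels, Levels's earliest start moves from 6 to 0.
New critical path: Design→Localize = 6+22 = 28 ⇒ 28 weeks.

28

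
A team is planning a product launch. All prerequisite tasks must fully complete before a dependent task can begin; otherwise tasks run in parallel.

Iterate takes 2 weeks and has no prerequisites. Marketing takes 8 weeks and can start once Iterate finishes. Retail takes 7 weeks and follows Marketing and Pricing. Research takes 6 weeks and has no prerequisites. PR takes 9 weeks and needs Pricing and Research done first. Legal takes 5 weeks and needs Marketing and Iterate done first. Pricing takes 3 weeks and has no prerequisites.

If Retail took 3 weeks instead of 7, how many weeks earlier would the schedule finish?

2

As given, the longest chain is Iterate→Marketing→Retail = 2+8+7 = 17, so the finish is 17 weeks.
Retail is on the critical path; changing it to 3 makes that path 13 weeks.
New critical path: Research→PR = 6+9 = 15 ⇒ 15 weeks.
Change in finish: 15 − 17 = -2 weeks.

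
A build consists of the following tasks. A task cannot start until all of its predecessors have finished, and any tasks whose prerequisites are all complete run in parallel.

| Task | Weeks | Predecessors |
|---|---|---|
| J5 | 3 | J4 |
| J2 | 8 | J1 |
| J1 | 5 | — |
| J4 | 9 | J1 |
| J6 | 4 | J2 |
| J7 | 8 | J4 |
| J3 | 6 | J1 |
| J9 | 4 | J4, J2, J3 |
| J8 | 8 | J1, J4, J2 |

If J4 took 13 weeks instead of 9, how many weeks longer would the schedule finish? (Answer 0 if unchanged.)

4

Baseline: J1→J4→J7 = 5+9+8 = 22 → 22 weeks.
J4 lies on that path, so at 13 weeks the path becomes 26 weeks.
The critical path is still J1→J4→J7; finish is now 26 weeks.
Change in finish: 26 − 22 = +4 weeks.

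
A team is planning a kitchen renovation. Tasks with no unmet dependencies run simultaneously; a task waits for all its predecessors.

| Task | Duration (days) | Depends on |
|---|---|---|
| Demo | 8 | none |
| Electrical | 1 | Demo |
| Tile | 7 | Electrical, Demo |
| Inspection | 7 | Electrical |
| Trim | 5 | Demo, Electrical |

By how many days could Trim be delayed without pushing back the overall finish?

Demo→Electrical→Tile = 8+1+7 = 16 sets the makespan at 16 days.
Longest path through Trim: 14 days (earliest finish 14, latest finish 16).
Float = 16 − 14 = 2.

2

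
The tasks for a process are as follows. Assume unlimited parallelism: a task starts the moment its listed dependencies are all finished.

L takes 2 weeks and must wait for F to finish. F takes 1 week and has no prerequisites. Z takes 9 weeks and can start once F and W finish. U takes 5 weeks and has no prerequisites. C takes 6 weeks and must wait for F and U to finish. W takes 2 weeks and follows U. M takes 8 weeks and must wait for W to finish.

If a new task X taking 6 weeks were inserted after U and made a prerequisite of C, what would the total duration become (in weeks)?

Originally the plan takes 16 weeks.
With X inserted, C now waits for max(F, U, X).
New critical path: U→X→C = 5+6+6 = 17 ⇒ 17 weeks.

17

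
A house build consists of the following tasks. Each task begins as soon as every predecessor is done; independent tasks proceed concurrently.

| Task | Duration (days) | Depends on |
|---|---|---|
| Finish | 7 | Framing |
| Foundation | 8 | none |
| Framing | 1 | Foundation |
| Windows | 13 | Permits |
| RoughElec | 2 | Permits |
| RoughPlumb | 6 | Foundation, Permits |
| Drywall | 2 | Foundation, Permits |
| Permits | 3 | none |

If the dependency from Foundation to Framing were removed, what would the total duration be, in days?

Original critical path: Permits→Windows = 3+13 = 16 ⇒ 16 days.
Without Foundation→Framing, Framing's earliest start moves from 8 to 0.
New critical path: Permits→Windows = 3+13 = 16 ⇒ 16 days.

16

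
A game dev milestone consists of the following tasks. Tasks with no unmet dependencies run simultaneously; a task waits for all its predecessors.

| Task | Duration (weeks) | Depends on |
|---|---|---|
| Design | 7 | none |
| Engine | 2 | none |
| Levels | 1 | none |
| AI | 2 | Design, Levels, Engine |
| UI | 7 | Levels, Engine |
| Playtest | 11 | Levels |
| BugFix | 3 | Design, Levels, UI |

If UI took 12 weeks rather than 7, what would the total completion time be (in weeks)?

Baseline: Engine→UI→BugFix = 2+7+3 = 12 → 12 weeks.
UI is on the critical path; changing it to 12 makes that path 17 weeks.
That remains the longest chain; total 17 weeks.

17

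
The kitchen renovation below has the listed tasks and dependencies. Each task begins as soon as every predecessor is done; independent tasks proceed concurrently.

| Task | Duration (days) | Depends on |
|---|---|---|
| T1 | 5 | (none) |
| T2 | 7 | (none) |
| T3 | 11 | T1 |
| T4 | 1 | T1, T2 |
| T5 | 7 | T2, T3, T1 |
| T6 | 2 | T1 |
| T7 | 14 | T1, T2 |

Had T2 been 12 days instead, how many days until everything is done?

26

Baseline: T1→T3→T5 = 5+11+7 = 23 → 23 days.
The longest path through T2 is only 21 days, so T2 has float 2.
Now T2→T7 = 12+14 = 26 is longest, so the finish becomes 26 days.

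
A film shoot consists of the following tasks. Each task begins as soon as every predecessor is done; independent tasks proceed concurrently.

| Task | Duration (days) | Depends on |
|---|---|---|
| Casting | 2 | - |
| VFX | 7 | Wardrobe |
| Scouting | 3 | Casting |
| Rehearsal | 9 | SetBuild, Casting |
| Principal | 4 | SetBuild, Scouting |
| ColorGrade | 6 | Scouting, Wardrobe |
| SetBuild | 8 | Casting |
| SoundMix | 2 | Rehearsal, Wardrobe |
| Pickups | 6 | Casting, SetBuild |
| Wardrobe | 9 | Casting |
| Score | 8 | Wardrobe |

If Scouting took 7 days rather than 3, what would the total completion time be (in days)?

21

Baseline: Casting→SetBuild→Rehearsal→SoundMix = 2+8+9+2 = 21 → 21 days.
Scouting is off the critical path — its longest chain is 11 days, giving 10 of slack.
The critical path is still Casting→SetBuild→Rehearsal→SoundMix; finish is now 21 days.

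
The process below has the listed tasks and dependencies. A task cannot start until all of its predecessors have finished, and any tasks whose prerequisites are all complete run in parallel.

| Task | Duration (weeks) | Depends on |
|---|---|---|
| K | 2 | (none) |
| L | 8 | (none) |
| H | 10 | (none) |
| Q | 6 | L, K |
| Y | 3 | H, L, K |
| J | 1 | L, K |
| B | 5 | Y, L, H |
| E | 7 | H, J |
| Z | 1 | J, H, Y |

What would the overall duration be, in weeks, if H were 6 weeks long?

16

Baseline: H→Y→B = 10+3+5 = 18 → 18 weeks.
H lies on that path, so at 6 weeks the path becomes 14 weeks.
New critical path: L→Y→B = 8+3+5 = 16 ⇒ 16 weeks.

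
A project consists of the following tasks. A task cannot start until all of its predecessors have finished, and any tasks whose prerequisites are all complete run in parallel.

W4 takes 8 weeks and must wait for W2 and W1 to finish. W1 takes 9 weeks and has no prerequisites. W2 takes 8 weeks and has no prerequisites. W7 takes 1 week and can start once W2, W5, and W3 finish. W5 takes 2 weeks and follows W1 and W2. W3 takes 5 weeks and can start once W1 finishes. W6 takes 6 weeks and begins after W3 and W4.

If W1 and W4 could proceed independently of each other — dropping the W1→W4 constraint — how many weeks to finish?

With the dependency in place, W1→W4→W6 = 9+8+6 = 23 sets the finish at 23 weeks.
Without W1→W4, W4's earliest start moves from 9 to 8.
After: W2→W4→W6 = 8+8+6 = 22 → 22 weeks.

22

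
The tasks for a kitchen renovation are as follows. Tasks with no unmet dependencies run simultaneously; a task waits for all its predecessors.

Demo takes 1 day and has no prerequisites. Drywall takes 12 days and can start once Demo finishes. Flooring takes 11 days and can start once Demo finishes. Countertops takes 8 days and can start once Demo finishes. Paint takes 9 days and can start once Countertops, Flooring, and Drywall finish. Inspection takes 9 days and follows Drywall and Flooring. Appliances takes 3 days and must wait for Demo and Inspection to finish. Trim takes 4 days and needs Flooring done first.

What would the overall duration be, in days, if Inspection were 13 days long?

29

Baseline: Demo→Drywall→Inspection→Appliances = 1+12+9+3 = 25 → 25 days.
Since Inspection is critical, the +4 change carries straight to that chain (now 29 days).
That remains the longest chain; total 29 days.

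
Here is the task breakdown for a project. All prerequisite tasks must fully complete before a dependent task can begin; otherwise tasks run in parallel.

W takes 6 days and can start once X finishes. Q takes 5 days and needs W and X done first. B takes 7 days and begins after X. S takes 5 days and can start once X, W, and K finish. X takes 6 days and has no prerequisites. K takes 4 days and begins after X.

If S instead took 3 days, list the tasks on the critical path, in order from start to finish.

Critical path before the change: X→W→S = 6+6+5 = 17 giving 17 days.
S lies on that path, so at 3 days the path becomes 15 days.
New critical path: X→W→Q = 6+6+5 = 17 ⇒ 17 days.

X, W, Q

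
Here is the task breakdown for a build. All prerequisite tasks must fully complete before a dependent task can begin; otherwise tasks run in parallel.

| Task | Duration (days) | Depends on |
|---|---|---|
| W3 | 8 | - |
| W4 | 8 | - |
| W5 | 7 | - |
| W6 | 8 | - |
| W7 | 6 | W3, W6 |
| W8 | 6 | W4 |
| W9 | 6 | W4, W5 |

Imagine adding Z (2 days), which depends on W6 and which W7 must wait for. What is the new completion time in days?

16

Originally the job takes 14 days.
With Z inserted, W7 now waits for max(W3, W6, Z).
New critical path: W6→Z→W7 = 8+2+6 = 16 ⇒ 16 days.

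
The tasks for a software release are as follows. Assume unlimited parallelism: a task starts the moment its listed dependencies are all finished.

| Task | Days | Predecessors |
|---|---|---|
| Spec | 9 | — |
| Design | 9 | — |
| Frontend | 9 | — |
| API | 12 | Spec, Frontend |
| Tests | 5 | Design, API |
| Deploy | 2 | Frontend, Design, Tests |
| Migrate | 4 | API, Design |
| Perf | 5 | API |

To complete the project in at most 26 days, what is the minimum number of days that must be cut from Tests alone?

2

Current finish: 28 days; target: 26.
Tests is on every critical path, so each day cut from Tests cuts the finish by one (this holds down to a finish of 26).
Need 28 − 26 = 2 days off Tests → Tests becomes 3 days, finish becomes 26.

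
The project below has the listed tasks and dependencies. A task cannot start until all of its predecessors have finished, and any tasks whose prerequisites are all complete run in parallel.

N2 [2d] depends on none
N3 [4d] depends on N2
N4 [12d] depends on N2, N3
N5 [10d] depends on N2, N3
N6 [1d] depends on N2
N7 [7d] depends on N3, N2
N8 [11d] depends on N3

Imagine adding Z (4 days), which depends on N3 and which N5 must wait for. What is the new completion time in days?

20

Originally the project takes 18 days.
With Z inserted, N5 now waits for max(N2, N3, Z).
New critical path: N2→N3→Z→N5 = 2+4+4+10 = 20 ⇒ 20 days.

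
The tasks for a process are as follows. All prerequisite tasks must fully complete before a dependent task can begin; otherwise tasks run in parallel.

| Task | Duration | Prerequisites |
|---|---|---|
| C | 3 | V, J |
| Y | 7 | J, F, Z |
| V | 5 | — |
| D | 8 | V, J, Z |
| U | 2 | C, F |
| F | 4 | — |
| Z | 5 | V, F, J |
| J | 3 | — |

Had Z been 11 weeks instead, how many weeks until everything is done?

24

Actual critical path: V→Z→D = 5+5+8 = 18 ⇒ 18 weeks.
Z is on the critical path; changing it to 11 makes that path 24 weeks.
No other chain overtakes it, so the finish is 24 weeks.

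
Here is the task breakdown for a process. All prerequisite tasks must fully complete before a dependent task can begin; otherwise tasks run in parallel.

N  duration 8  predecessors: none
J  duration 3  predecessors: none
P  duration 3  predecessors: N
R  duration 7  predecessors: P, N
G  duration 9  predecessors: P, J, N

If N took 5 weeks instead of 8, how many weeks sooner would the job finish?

The binding path is N→P→G = 8+3+9 = 20; finish at 20 weeks.
N is on the critical path; changing it to 5 makes that path 17 weeks.
The critical path is still N→P→G; finish is now 17 weeks.
Change in finish: 17 − 20 = -3 weeks.

3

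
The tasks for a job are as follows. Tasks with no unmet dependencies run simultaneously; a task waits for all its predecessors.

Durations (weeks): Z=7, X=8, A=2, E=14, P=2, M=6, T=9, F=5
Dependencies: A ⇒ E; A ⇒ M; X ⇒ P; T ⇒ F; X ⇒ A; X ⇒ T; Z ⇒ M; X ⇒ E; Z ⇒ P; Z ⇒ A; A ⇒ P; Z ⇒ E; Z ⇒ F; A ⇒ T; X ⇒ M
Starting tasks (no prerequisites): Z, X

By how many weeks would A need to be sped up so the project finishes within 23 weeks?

Current finish: 24 weeks; target: 23.
A is on every critical path, so each week cut from A cuts the finish by one (this holds down to a finish of 23).
Need 24 − 23 = 1 week off A → A becomes 1 week, finish becomes 23.

1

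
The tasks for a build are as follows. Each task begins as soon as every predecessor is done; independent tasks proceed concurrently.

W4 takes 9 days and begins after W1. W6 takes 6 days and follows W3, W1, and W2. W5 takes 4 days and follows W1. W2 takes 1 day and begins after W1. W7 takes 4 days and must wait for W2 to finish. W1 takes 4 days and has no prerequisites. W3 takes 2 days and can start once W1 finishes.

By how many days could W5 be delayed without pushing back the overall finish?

5

The longest chain is W1→W4 = 4+9 = 13; overall finish 13 days.
W5 finishes as early as 8 and must finish by 13.
So W5 can slip 13 − 8 = 5 days.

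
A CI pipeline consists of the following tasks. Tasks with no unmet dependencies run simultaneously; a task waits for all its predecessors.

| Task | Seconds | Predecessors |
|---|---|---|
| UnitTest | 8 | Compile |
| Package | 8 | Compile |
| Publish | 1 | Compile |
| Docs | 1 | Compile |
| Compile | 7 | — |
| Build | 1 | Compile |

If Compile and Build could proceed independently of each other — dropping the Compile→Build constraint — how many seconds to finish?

15

Before: longest chain Compile→UnitTest = 7+8 = 15, finish 15.
Without Compile→Build, Build's earliest start moves from 7 to 0.
After: Compile→UnitTest = 7+8 = 15 → 15 seconds.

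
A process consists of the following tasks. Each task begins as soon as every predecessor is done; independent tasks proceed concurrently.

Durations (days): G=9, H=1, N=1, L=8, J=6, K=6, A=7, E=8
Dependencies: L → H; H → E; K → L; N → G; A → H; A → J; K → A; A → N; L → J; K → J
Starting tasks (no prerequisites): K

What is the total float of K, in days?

Critical path: K→L→H→E = 6+8+1+8 = 23, so the finish is 23 days.
Longest path through K: 23 days (earliest finish 6, latest finish 6).
Slack of K = 0 − 0 = 0 days.

0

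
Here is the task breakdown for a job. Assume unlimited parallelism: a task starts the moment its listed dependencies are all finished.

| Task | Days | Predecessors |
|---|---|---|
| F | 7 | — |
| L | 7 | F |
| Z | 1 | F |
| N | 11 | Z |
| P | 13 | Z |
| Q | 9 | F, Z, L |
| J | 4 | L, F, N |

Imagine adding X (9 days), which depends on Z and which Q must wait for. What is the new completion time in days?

Originally the schedule takes 23 days.
With X inserted, Q now waits for max(F, Z, L, X).
New critical path: F→Z→X→Q = 7+1+9+9 = 26 ⇒ 26 days.

26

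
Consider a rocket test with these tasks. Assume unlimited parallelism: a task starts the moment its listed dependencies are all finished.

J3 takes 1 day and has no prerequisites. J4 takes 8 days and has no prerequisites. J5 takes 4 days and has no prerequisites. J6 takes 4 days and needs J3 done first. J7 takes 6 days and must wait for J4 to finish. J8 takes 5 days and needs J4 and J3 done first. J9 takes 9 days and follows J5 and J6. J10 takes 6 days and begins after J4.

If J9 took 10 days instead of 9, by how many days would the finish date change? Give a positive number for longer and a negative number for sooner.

1

Baseline: J3→J6→J9 = 1+4+9 = 14 → 14 days.
J9 lies on that path, so at 10 days the path becomes 15 days.
No other chain overtakes it, so the finish is 15 days.
Change in finish: 15 − 14 = +1 days.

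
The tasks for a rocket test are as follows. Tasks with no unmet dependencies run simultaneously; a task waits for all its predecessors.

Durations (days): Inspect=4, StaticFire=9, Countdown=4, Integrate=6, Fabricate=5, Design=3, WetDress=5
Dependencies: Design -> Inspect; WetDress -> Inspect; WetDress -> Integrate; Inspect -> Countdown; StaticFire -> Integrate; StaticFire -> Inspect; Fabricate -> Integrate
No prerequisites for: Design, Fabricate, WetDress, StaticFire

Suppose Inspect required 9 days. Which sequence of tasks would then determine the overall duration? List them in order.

The binding path is StaticFire→Inspect→Countdown = 9+4+4 = 17; finish at 17 days.
Since Inspect is critical, the +5 change carries straight to that chain (now 22 days).
The critical path is still StaticFire→Inspect→Countdown; finish is now 22 days.

StaticFire, Inspect, Countdown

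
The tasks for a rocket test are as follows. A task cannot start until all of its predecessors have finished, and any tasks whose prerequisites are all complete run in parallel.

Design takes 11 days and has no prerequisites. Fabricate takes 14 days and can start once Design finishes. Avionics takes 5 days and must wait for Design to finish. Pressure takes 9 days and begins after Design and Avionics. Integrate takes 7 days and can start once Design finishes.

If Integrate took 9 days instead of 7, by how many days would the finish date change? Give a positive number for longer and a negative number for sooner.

0

Critical path before the change: Design→Fabricate = 11+14 = 25 giving 25 days.
Integrate is off the critical path — its longest chain is 18 days, giving 7 of slack.
The critical path is still Design→Fabricate; finish is now 25 days.
Change in finish: 25 − 25 = +0 days.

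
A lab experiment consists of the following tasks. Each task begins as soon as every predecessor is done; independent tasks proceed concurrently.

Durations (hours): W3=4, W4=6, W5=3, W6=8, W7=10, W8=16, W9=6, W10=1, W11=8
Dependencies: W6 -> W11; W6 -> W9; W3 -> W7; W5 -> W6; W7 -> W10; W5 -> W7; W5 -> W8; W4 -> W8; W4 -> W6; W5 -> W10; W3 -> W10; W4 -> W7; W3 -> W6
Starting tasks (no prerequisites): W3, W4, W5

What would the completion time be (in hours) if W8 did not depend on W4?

Original critical path: W4→W6→W11 = 6+8+8 = 22 ⇒ 22 hours.
Without W4→W8, W8's earliest start moves from 6 to 3.
The longest chain is now W4→W6→W11 = 6+8+8 = 22, so the schedule takes 22 hours.

22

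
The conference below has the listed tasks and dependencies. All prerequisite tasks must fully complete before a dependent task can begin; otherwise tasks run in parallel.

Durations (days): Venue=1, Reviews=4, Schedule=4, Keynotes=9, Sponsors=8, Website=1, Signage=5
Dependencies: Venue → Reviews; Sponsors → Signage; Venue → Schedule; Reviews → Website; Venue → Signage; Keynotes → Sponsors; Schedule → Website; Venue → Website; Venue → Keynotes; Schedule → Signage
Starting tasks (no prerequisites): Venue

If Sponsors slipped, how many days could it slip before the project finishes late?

The longest chain is Venue→Keynotes→Sponsors→Signage = 1+9+8+5 = 23; overall finish 23 days.
The longest chain containing Sponsors totals 23 days.
So Sponsors can slip 18 − 18 = 0 days.

0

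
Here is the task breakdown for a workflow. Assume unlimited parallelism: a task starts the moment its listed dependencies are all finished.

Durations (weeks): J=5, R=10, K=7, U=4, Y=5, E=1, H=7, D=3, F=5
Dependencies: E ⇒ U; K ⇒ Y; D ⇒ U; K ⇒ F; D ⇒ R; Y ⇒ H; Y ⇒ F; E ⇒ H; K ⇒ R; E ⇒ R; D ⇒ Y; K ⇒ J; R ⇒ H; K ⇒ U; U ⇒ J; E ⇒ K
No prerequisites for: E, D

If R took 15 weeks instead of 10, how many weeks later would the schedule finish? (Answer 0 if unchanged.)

Actual critical path: E→K→R→H = 1+7+10+7 = 25 ⇒ 25 weeks.
R lies on that path, so at 15 weeks the path becomes 30 weeks.
The critical path is still E→K→R→H; finish is now 30 weeks.
Change in finish: 30 − 25 = +5 weeks.

5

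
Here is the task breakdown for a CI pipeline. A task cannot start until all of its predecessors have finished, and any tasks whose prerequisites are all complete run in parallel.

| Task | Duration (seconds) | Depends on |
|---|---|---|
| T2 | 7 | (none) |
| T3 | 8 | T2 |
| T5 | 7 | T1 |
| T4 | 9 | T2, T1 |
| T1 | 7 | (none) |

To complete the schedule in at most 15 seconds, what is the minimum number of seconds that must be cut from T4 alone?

Current finish: 16 seconds; target: 15.
T4 is on every critical path, so each second cut from T4 cuts the finish by one (this holds down to a finish of 15).
Need 16 − 15 = 1 second off T4 → T4 becomes 8 seconds, finish becomes 15.

1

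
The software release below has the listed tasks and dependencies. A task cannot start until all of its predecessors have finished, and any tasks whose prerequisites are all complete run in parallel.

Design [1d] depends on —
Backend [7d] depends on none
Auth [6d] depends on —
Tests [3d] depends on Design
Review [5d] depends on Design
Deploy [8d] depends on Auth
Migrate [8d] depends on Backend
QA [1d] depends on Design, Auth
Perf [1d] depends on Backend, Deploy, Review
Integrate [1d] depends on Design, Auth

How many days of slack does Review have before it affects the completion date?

Backend→Migrate = 7+8 = 15 sets the makespan at 15 days.
The longest chain containing Review totals 7 days.
Slack of Review = 9 − 1 = 8 days.

8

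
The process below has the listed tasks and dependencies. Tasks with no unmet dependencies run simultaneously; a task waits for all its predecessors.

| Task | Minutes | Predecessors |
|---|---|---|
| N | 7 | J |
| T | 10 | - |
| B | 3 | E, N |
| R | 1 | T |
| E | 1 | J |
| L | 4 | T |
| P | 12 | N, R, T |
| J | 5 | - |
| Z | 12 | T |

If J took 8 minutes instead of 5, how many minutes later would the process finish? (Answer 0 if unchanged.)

Baseline: J→N→P = 5+7+12 = 24 → 24 minutes.
Since J is critical, the +3 change carries straight to that chain (now 27 minutes).
That remains the longest chain; total 27 minutes.
Change in finish: 27 − 24 = +3 minutes.

3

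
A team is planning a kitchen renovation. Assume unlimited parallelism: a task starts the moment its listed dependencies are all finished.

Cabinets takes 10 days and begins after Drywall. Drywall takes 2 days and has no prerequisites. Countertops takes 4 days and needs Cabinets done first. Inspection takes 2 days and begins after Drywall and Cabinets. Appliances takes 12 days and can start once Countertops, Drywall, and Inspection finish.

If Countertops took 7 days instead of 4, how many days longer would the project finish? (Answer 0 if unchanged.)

As given, the longest chain is Drywall→Cabinets→Countertops→Appliances = 2+10+4+12 = 28, so the finish is 28 days.
Countertops is on the critical path; changing it to 7 makes that path 31 days.
That remains the longest chain; total 31 days.
Change in finish: 31 − 28 = +3 days.

3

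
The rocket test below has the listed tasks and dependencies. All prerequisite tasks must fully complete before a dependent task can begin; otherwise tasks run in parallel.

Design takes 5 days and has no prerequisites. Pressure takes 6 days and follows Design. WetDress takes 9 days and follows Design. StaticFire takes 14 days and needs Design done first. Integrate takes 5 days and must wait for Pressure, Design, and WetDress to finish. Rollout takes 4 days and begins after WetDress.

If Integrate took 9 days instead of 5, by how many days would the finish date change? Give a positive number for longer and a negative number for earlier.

Actual critical path: Design→WetDress→Integrate = 5+9+5 = 19 ⇒ 19 days.
Since Integrate is critical, the +4 change carries straight to that chain (now 23 days).
No other chain overtakes it, so the finish is 23 days.
Change in finish: 23 − 19 = +4 days.

4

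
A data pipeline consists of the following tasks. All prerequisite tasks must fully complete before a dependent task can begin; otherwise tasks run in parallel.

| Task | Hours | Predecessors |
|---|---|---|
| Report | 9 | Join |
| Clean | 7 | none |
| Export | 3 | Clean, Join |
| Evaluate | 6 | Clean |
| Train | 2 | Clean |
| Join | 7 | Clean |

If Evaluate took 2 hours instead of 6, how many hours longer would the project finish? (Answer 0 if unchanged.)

Critical path before the change: Clean→Join→Report = 7+7+9 = 23 giving 23 hours.
The longest path through Evaluate is only 13 hours, so Evaluate has float 10.
The critical path is still Clean→Join→Report; finish is now 23 hours.
Change in finish: 23 − 23 = +0 hours.

0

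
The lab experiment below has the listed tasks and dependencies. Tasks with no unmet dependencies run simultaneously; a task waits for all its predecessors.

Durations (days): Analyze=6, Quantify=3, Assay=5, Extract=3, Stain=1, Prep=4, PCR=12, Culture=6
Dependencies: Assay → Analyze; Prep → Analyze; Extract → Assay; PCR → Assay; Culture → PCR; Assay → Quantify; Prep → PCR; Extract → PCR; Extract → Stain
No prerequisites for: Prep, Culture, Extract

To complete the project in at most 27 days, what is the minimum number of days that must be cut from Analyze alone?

2

Current finish: 29 days; target: 27.
Analyze is on every critical path, so each day cut from Analyze cuts the finish by one (this holds down to a finish of 26).
Need 29 − 27 = 2 days off Analyze → Analyze becomes 4 days, finish becomes 27.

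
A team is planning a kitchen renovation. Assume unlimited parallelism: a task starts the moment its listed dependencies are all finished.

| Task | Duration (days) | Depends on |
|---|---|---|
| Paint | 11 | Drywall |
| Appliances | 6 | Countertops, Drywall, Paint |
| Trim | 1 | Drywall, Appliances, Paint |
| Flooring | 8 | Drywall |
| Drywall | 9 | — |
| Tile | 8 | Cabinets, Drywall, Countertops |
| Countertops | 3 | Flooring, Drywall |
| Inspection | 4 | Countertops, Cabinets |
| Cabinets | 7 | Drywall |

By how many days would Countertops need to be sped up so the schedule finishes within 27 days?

1

Current finish: 28 days; target: 27.
Countertops is on every critical path, so each day cut from Countertops cuts the finish by one (this holds down to a finish of 27).
Need 28 − 27 = 1 day off Countertops → Countertops becomes 2 days, finish becomes 27.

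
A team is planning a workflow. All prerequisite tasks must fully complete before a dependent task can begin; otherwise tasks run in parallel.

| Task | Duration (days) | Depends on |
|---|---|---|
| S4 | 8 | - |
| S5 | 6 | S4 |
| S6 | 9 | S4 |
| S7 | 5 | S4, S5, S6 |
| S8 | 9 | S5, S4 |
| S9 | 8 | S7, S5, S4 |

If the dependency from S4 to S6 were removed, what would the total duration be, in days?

27

Original critical path: S4→S6→S7→S9 = 8+9+5+8 = 30 ⇒ 30 days.
Without S4→S6, S6's earliest start moves from 8 to 0.
New critical path: S4→S5→S7→S9 = 8+6+5+8 = 27 ⇒ 27 days.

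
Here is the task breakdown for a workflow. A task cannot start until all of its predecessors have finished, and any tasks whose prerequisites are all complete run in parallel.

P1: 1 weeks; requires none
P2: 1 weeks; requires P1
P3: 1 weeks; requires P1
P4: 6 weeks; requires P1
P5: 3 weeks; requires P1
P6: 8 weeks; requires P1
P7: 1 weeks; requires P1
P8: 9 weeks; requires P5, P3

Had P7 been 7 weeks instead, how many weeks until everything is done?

13

The binding path is P1→P5→P8 = 1+3+9 = 13; finish at 13 weeks.
The longest path through P7 is only 2 weeks, so P7 has float 11.
The critical path is still P1→P5→P8; finish is now 13 weeks.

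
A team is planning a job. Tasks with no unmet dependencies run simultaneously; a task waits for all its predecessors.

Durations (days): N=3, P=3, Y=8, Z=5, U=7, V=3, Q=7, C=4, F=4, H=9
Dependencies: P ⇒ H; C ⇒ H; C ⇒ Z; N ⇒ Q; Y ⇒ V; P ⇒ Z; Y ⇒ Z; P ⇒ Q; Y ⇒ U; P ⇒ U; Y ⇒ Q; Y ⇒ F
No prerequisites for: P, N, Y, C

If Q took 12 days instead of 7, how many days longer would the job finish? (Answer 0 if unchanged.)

5

Actual critical path: Y→Q = 8+7 = 15 ⇒ 15 days.
Q is on the critical path; changing it to 12 makes that path 20 days.
No other chain overtakes it, so the finish is 20 days.
Change in finish: 20 − 15 = +5 days.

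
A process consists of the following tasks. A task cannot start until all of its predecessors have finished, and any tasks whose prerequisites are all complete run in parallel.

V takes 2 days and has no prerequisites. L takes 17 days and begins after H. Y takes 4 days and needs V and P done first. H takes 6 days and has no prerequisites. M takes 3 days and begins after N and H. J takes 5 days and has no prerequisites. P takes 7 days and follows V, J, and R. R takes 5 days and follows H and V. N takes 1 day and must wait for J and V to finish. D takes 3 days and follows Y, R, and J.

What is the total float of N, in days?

16

The longest chain is H→R→P→Y→D = 6+5+7+4+3 = 25; overall finish 25 days.
Longest path through N: 9 days (earliest finish 6, latest finish 22).
Float = 25 − 9 = 16.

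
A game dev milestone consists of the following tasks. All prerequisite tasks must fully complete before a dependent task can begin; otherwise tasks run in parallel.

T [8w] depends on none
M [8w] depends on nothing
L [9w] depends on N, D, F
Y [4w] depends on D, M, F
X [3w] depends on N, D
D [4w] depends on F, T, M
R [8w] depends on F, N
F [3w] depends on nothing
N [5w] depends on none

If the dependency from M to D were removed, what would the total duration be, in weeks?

With the dependency in place, M→D→L = 8+4+9 = 21 sets the finish at 21 weeks.
Dropping M→D doesn't change D's earliest start (8); another predecessor still binds.
The longest chain is now T→D→L = 8+4+9 = 21, so the plan takes 21 weeks.

21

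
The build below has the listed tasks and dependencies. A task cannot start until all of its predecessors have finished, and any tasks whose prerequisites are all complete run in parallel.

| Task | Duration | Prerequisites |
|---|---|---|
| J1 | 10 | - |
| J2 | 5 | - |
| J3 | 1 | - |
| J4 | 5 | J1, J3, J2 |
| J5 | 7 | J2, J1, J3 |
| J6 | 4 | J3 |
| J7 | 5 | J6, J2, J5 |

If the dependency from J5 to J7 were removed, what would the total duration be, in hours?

With the dependency in place, J1→J5→J7 = 10+7+5 = 22 sets the finish at 22 hours.
Without J5→J7, J7's earliest start moves from 17 to 5.
The longest chain is now J1→J5 = 10+7 = 17, so the build takes 17 hours.

17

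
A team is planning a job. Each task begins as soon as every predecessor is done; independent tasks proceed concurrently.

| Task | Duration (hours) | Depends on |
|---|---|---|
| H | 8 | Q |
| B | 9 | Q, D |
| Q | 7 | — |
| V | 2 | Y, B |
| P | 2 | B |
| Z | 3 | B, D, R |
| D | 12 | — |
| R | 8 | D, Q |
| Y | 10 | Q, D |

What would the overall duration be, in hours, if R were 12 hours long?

As given, the longest chain is D→Y→V = 12+10+2 = 24, so the finish is 24 hours.
R is off the critical path — its longest chain is 23 hours, giving 1 of slack.
The binding chain switches to D→R→Z = 12+12+3 = 27; finish 27 hours.

27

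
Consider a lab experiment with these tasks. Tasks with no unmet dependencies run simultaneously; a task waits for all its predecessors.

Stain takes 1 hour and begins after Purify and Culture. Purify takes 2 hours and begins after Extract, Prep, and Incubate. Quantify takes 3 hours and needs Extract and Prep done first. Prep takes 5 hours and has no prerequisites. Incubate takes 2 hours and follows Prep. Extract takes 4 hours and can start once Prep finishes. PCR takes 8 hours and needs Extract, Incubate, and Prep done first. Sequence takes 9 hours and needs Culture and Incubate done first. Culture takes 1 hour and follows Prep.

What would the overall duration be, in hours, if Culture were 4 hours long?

As given, the longest chain is Prep→Extract→PCR = 5+4+8 = 17, so the finish is 17 hours.
Culture is off the critical path — its longest chain is 15 hours, giving 2 of slack.
Now Prep→Culture→Sequence = 5+4+9 = 18 is longest, so the finish becomes 18 hours.

18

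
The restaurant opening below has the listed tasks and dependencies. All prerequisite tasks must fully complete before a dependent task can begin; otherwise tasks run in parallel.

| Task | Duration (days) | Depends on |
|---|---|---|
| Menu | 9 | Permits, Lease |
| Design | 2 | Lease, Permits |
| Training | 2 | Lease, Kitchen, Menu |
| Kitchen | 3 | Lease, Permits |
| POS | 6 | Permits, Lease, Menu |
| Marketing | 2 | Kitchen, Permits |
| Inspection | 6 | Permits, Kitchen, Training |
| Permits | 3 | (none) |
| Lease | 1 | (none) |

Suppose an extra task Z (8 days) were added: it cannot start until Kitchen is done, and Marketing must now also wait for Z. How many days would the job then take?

Originally the job takes 20 days.
With Z inserted, Marketing now waits for max(Kitchen, Permits, Z).
New critical path: Permits→Menu→Training→Inspection = 3+9+2+6 = 20 ⇒ 20 days.

20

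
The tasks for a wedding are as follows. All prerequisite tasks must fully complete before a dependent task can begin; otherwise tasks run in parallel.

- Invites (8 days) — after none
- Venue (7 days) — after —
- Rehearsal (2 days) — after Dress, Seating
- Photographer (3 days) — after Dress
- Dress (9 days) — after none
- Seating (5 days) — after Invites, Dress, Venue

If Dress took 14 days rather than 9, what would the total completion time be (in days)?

The binding path is Dress→Seating→Rehearsal = 9+5+2 = 16; finish at 16 days.
Since Dress is critical, the +5 change carries straight to that chain (now 21 days).
That remains the longest chain; total 21 days.

21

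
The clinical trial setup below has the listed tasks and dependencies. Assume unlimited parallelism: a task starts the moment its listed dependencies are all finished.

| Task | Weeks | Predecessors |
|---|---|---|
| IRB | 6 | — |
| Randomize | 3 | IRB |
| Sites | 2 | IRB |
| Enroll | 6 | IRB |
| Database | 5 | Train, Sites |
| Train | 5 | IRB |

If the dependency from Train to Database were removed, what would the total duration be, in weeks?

Before: longest chain IRB→Train→Database = 6+5+5 = 16, finish 16.
Without Train→Database, Database's earliest start moves from 11 to 8.
After: IRB→Sites→Database = 6+2+5 = 13 → 13 weeks.

13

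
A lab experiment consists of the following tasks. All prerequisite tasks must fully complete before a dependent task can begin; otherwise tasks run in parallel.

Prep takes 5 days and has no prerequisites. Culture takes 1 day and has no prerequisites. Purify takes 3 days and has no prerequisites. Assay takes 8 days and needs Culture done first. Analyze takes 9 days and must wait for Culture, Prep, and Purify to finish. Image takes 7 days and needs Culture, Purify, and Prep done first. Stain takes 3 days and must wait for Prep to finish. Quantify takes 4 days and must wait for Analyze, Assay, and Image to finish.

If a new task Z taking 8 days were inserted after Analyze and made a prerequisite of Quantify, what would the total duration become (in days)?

26

Originally the lab experiment takes 18 days.
With Z inserted, Quantify now waits for max(Analyze, Assay, Image, Z).
New critical path: Prep→Analyze→Z→Quantify = 5+9+8+4 = 26 ⇒ 26 days.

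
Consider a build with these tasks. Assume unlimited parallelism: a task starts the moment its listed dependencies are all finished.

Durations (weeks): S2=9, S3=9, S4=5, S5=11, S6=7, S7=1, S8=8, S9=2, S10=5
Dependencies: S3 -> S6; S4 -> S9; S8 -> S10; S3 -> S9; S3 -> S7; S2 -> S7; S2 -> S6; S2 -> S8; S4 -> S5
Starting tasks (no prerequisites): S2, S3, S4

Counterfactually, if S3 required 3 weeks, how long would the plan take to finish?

22

The binding path is S2→S8→S10 = 9+8+5 = 22; finish at 22 weeks.
The longest path through S3 is only 16 weeks, so S3 has float 6.
No other chain overtakes it, so the finish is 22 weeks.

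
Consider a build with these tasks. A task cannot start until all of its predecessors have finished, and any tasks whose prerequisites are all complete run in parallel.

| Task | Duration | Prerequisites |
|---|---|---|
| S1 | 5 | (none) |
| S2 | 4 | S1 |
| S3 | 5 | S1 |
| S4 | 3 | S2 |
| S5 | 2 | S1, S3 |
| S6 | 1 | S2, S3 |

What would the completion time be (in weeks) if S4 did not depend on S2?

Original critical path: S1→S2→S4 = 5+4+3 = 12 ⇒ 12 weeks.
Without S2→S4, S4's earliest start moves from 9 to 0.
New critical path: S1→S3→S5 = 5+5+2 = 12 ⇒ 12 weeks.

12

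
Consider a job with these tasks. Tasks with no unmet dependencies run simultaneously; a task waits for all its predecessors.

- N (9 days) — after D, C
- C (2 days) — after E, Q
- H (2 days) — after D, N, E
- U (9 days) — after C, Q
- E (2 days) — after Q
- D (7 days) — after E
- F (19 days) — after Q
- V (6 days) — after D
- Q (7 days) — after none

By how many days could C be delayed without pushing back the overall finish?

The longest chain is Q→E→D→N→H = 7+2+7+9+2 = 27; overall finish 27 days.
The longest chain containing C totals 22 days.
So C can slip 16 − 11 = 5 days.

5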